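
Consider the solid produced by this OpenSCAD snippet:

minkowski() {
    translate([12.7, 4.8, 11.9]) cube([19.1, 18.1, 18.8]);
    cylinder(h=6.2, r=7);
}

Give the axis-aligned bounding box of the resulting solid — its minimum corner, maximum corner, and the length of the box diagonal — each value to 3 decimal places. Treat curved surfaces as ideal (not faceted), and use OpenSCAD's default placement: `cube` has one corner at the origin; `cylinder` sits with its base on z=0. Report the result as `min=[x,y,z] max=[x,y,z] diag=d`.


min=[5.700,-2.200,11.900] max=[38.800,29.900,36.900] diag=52.450

A = translate([12.7, 4.8, 11.9]) cube([19.1, 18.1, 18.8]) → bbox [12.7,4.8,11.9] .. [31.8,22.9,30.7]
B = cylinder(h=6.2, r=7) → bbox [-7,-7,0] .. [7,7,6.2]
lo = A.lo+B.lo = [12.7-7, 4.8-7, 11.9+0] = [5.700,-2.200,11.900]
hi = A.hi+B.hi = [31.8+7, 22.9+7, 30.7+6.2] = [38.800,29.900,36.900]
diag = √(33.1²+32.1²+25²) = √2751.02 = 52.450


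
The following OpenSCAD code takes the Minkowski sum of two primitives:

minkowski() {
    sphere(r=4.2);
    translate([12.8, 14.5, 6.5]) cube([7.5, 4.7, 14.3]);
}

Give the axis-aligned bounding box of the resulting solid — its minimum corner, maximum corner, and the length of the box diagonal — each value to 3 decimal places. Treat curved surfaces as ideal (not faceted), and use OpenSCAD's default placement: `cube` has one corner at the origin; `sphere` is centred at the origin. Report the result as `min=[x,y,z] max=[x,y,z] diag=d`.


A = translate([12.8, 14.5, 6.5]) cube([7.5, 4.7, 14.3]) → bbox [12.8,14.5,6.5] .. [20.3,19.2,20.8]
B = sphere(r=4.2) → bbox [-4.2,-4.2,-4.2] .. [4.2,4.2,4.2]
lo = A.lo+B.lo = [12.8-4.2, 14.5-4.2, 6.5-4.2] = [8.600,10.300,2.300]
hi = A.hi+B.hi = [20.3+4.2, 19.2+4.2, 20.8+4.2] = [24.500,23.400,25.000]
diag = √(15.9²+13.1²+22.7²) = √939.71 = 30.655

min=[8.600,10.300,2.300] max=[24.500,23.400,25.000] diag=30.655


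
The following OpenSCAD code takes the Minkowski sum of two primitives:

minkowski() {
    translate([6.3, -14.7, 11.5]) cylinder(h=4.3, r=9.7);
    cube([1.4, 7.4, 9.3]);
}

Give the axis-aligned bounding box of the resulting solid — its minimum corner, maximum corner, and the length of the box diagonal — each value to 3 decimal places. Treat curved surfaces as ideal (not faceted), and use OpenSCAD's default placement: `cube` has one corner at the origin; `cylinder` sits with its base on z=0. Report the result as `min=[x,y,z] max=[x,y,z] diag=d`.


min=[-3.400,-24.400,11.500] max=[17.400,2.400,25.100] diag=36.549

A = translate([6.3, -14.7, 11.5]) cylinder(h=4.3, r=9.7) → bbox [-3.4,-24.4,11.5] .. [16,-5,15.8]
B = cube([1.4, 7.4, 9.3]) → bbox [0,0,0] .. [1.4,7.4,9.3]
lo = A.lo+B.lo = [-3.4+0, -24.4+0, 11.5+0] = [-3.400,-24.400,11.500]
hi = A.hi+B.hi = [16+1.4, -5+7.4, 15.8+9.3] = [17.400,2.400,25.100]
diag = √(20.8²+26.8²+13.6²) = √1335.84 = 36.549


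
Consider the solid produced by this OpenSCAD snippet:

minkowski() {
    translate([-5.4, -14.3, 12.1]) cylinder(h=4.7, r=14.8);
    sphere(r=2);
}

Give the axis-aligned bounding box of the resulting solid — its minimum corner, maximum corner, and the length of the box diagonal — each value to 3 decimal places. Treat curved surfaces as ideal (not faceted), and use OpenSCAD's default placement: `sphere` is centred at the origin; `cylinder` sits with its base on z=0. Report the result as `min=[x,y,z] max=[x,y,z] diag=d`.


min=[-22.200,-31.100,10.100] max=[11.400,2.500,18.800] diag=48.307

A = translate([-5.4, -14.3, 12.1]) cylinder(h=4.7, r=14.8) → bbox [-20.2,-29.1,12.1] .. [9.4,0.5,16.8]
B = sphere(r=2) → bbox [-2,-2,-2] .. [2,2,2]
lo = A.lo+B.lo = [-20.2-2, -29.1-2, 12.1-2] = [-22.200,-31.100,10.100]
hi = A.hi+B.hi = [9.4+2, 0.5+2, 16.8+2] = [11.400,2.500,18.800]
diag = √(33.6²+33.6²+8.7²) = √2333.61 = 48.307


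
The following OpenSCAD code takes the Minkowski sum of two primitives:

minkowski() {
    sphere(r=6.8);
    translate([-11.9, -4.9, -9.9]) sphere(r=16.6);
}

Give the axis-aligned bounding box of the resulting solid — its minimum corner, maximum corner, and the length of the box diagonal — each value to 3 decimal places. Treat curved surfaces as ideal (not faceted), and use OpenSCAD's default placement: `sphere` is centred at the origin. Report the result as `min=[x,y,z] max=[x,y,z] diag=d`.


min=[-35.300,-28.300,-33.300] max=[11.500,18.500,13.500] diag=81.060

A = translate([-11.9, -4.9, -9.9]) sphere(r=16.6) → bbox [-28.5,-21.5,-26.5] .. [4.7,11.7,6.7]
B = sphere(r=6.8) → bbox [-6.8,-6.8,-6.8] .. [6.8,6.8,6.8]
lo = A.lo+B.lo = [-28.5-6.8, -21.5-6.8, -26.5-6.8] = [-35.300,-28.300,-33.300]
hi = A.hi+B.hi = [4.7+6.8, 11.7+6.8, 6.7+6.8] = [11.500,18.500,13.500]
diag = √(46.8²+46.8²+46.8²) = √6570.72 = 81.060


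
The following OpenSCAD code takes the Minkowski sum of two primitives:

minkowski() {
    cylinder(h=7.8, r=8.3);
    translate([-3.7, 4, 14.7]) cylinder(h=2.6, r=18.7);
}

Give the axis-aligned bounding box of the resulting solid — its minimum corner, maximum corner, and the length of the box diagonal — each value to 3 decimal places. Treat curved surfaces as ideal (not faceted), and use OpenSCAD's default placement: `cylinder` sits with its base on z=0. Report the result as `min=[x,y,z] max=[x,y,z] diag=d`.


min=[-30.700,-23.000,14.700] max=[23.300,31.000,25.100] diag=77.072

A = translate([-3.7, 4, 14.7]) cylinder(h=2.6, r=18.7) → bbox [-22.4,-14.7,14.7] .. [15,22.7,17.3]
B = cylinder(h=7.8, r=8.3) → bbox [-8.3,-8.3,0] .. [8.3,8.3,7.8]
lo = A.lo+B.lo = [-22.4-8.3, -14.7-8.3, 14.7+0] = [-30.700,-23.000,14.700]
hi = A.hi+B.hi = [15+8.3, 22.7+8.3, 17.3+7.8] = [23.300,31.000,25.100]
diag = √(54²+54²+10.4²) = √5940.16 = 77.072


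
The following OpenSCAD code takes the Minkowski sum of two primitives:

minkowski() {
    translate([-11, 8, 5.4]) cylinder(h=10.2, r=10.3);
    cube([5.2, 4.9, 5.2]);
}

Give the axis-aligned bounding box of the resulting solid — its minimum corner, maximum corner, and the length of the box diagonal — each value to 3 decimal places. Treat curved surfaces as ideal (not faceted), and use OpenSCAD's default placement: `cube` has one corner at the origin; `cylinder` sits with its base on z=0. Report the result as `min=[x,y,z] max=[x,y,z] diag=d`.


A = translate([-11, 8, 5.4]) cylinder(h=10.2, r=10.3) → bbox [-21.3,-2.3,5.4] .. [-0.7,18.3,15.6]
B = cube([5.2, 4.9, 5.2]) → bbox [0,0,0] .. [5.2,4.9,5.2]
lo = A.lo+B.lo = [-21.3+0, -2.3+0, 5.4+0] = [-21.300,-2.300,5.400]
hi = A.hi+B.hi = [-0.7+5.2, 18.3+4.9, 15.6+5.2] = [4.500,23.200,20.800]
diag = √(25.8²+25.5²+15.4²) = √1553.05 = 39.409

min=[-21.300,-2.300,5.400] max=[4.500,23.200,20.800] diag=39.409


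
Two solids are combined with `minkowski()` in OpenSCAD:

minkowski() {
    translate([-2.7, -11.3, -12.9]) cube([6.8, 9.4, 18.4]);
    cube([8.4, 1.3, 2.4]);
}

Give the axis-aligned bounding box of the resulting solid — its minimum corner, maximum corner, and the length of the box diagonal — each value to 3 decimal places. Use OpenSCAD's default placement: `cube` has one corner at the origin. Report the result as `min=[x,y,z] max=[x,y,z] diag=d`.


min=[-2.700,-11.300,-12.900] max=[12.500,-0.600,7.900] diag=27.896

A = translate([-2.7, -11.3, -12.9]) cube([6.8, 9.4, 18.4]) → bbox [-2.7,-11.3,-12.9] .. [4.1,-1.9,5.5]
B = cube([8.4, 1.3, 2.4]) → bbox [0,0,0] .. [8.4,1.3,2.4]
lo = A.lo+B.lo = [-2.7+0, -11.3+0, -12.9+0] = [-2.700,-11.300,-12.900]
hi = A.hi+B.hi = [4.1+8.4, -1.9+1.3, 5.5+2.4] = [12.500,-0.600,7.900]
diag = √(15.2²+10.7²+20.8²) = √778.17 = 27.896


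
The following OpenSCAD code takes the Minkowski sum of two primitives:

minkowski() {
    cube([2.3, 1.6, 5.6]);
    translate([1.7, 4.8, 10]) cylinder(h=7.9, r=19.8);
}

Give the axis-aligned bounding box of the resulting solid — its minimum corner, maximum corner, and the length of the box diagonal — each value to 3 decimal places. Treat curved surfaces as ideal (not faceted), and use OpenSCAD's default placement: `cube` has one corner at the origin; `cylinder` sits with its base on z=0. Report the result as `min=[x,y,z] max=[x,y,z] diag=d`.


min=[-18.100,-15.000,10.000] max=[23.800,26.200,23.500] diag=60.293

A = translate([1.7, 4.8, 10]) cylinder(h=7.9, r=19.8) → bbox [-18.1,-15,10] .. [21.5,24.6,17.9]
B = cube([2.3, 1.6, 5.6]) → bbox [0,0,0] .. [2.3,1.6,5.6]
lo = A.lo+B.lo = [-18.1+0, -15+0, 10+0] = [-18.100,-15.000,10.000]
hi = A.hi+B.hi = [21.5+2.3, 24.6+1.6, 17.9+5.6] = [23.800,26.200,23.500]
diag = √(41.9²+41.2²+13.5²) = √3635.3 = 60.293


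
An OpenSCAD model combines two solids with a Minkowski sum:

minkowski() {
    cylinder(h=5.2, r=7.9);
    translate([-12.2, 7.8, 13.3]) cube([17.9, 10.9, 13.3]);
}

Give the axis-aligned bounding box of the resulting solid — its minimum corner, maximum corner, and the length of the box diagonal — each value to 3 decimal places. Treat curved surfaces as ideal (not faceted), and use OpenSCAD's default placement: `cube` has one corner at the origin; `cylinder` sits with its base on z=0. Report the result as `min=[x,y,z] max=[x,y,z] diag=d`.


min=[-20.100,-0.100,13.300] max=[13.600,26.600,31.800] diag=46.806

A = translate([-12.2, 7.8, 13.3]) cube([17.9, 10.9, 13.3]) → bbox [-12.2,7.8,13.3] .. [5.7,18.7,26.6]
B = cylinder(h=5.2, r=7.9) → bbox [-7.9,-7.9,0] .. [7.9,7.9,5.2]
lo = A.lo+B.lo = [-12.2-7.9, 7.8-7.9, 13.3+0] = [-20.100,-0.100,13.300]
hi = A.hi+B.hi = [5.7+7.9, 18.7+7.9, 26.6+5.2] = [13.600,26.600,31.800]
diag = √(33.7²+26.7²+18.5²) = √2190.83 = 46.806


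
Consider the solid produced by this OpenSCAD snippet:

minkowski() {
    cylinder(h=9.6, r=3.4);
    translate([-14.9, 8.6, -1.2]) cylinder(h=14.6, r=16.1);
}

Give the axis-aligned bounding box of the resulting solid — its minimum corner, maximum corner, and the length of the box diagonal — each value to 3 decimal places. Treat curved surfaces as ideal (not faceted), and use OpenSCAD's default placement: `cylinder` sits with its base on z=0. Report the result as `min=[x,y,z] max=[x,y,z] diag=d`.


A = translate([-14.9, 8.6, -1.2]) cylinder(h=14.6, r=16.1) → bbox [-31,-7.5,-1.2] .. [1.2,24.7,13.4]
B = cylinder(h=9.6, r=3.4) → bbox [-3.4,-3.4,0] .. [3.4,3.4,9.6]
lo = A.lo+B.lo = [-31-3.4, -7.5-3.4, -1.2+0] = [-34.400,-10.900,-1.200]
hi = A.hi+B.hi = [1.2+3.4, 24.7+3.4, 13.4+9.6] = [4.600,28.100,23.000]
diag = √(39²+39²+24.2²) = √3627.64 = 60.230

min=[-34.400,-10.900,-1.200] max=[4.600,28.100,23.000] diag=60.230


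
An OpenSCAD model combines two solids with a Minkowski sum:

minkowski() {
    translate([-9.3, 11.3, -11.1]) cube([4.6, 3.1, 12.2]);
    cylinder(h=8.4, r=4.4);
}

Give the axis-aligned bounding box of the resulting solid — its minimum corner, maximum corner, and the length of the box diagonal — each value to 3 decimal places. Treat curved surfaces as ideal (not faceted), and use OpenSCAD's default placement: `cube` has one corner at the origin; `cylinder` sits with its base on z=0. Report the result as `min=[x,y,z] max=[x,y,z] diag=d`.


A = translate([-9.3, 11.3, -11.1]) cube([4.6, 3.1, 12.2]) → bbox [-9.3,11.3,-11.1] .. [-4.7,14.4,1.1]
B = cylinder(h=8.4, r=4.4) → bbox [-4.4,-4.4,0] .. [4.4,4.4,8.4]
lo = A.lo+B.lo = [-9.3-4.4, 11.3-4.4, -11.1+0] = [-13.700,6.900,-11.100]
hi = A.hi+B.hi = [-4.7+4.4, 14.4+4.4, 1.1+8.4] = [-0.300,18.800,9.500]
diag = √(13.4²+11.9²+20.6²) = √745.53 = 27.304

min=[-13.700,6.900,-11.100] max=[-0.300,18.800,9.500] diag=27.304


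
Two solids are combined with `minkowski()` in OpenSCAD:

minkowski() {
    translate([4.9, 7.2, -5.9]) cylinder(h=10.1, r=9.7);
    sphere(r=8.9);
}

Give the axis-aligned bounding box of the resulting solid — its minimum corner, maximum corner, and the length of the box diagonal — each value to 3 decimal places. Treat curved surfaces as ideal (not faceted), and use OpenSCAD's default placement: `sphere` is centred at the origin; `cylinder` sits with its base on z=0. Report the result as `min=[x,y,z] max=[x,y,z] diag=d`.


A = translate([4.9, 7.2, -5.9]) cylinder(h=10.1, r=9.7) → bbox [-4.8,-2.5,-5.9] .. [14.6,16.9,4.2]
B = sphere(r=8.9) → bbox [-8.9,-8.9,-8.9] .. [8.9,8.9,8.9]
lo = A.lo+B.lo = [-4.8-8.9, -2.5-8.9, -5.9-8.9] = [-13.700,-11.400,-14.800]
hi = A.hi+B.hi = [14.6+8.9, 16.9+8.9, 4.2+8.9] = [23.500,25.800,13.100]
diag = √(37.2²+37.2²+27.9²) = √3546.09 = 59.549

min=[-13.700,-11.400,-14.800] max=[23.500,25.800,13.100] diag=59.549


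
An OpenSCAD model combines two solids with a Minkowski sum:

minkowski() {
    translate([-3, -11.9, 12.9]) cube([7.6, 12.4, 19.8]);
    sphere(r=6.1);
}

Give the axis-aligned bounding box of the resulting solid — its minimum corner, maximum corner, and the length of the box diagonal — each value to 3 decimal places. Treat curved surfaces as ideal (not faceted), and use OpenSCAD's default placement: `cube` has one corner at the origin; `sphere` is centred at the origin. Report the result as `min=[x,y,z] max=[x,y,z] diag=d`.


min=[-9.100,-18.000,6.800] max=[10.700,6.600,38.800] diag=44.958

A = translate([-3, -11.9, 12.9]) cube([7.6, 12.4, 19.8]) → bbox [-3,-11.9,12.9] .. [4.6,0.5,32.7]
B = sphere(r=6.1) → bbox [-6.1,-6.1,-6.1] .. [6.1,6.1,6.1]
lo = A.lo+B.lo = [-3-6.1, -11.9-6.1, 12.9-6.1] = [-9.100,-18.000,6.800]
hi = A.hi+B.hi = [4.6+6.1, 0.5+6.1, 32.7+6.1] = [10.700,6.600,38.800]
diag = √(19.8²+24.6²+32²) = √2021.2 = 44.958


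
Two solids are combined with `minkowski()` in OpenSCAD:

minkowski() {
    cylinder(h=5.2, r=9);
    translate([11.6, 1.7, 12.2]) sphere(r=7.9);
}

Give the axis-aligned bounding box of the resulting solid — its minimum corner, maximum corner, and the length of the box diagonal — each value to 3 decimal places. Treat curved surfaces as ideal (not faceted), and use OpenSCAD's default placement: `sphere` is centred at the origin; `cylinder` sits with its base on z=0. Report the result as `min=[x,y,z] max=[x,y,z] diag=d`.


A = translate([11.6, 1.7, 12.2]) sphere(r=7.9) → bbox [3.7,-6.2,4.3] .. [19.5,9.6,20.1]
B = cylinder(h=5.2, r=9) → bbox [-9,-9,0] .. [9,9,5.2]
lo = A.lo+B.lo = [3.7-9, -6.2-9, 4.3+0] = [-5.300,-15.200,4.300]
hi = A.hi+B.hi = [19.5+9, 9.6+9, 20.1+5.2] = [28.500,18.600,25.300]
diag = √(33.8²+33.8²+21²) = √2725.88 = 52.210

min=[-5.300,-15.200,4.300] max=[28.500,18.600,25.300] diag=52.210


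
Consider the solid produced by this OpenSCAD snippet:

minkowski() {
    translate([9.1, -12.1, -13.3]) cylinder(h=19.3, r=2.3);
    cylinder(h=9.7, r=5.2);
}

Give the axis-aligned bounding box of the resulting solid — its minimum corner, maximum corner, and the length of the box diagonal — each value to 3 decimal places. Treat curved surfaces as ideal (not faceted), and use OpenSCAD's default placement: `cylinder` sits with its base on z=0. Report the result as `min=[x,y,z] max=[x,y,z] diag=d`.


A = translate([9.1, -12.1, -13.3]) cylinder(h=19.3, r=2.3) → bbox [6.8,-14.4,-13.3] .. [11.4,-9.8,6]
B = cylinder(h=9.7, r=5.2) → bbox [-5.2,-5.2,0] .. [5.2,5.2,9.7]
lo = A.lo+B.lo = [6.8-5.2, -14.4-5.2, -13.3+0] = [1.600,-19.600,-13.300]
hi = A.hi+B.hi = [11.4+5.2, -9.8+5.2, 6+9.7] = [16.600,-4.600,15.700]
diag = √(15²+15²+29²) = √1291 = 35.930

min=[1.600,-19.600,-13.300] max=[16.600,-4.600,15.700] diag=35.930


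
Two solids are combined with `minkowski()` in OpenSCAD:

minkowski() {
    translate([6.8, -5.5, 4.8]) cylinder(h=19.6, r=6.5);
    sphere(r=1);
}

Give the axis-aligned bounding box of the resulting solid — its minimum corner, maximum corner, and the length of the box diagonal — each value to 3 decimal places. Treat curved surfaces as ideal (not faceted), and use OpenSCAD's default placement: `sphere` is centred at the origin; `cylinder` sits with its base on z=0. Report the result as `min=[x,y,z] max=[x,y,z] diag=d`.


min=[-0.700,-13.000,3.800] max=[14.300,2.000,25.400] diag=30.275

A = translate([6.8, -5.5, 4.8]) cylinder(h=19.6, r=6.5) → bbox [0.3,-12,4.8] .. [13.3,1,24.4]
B = sphere(r=1) → bbox [-1,-1,-1] .. [1,1,1]
lo = A.lo+B.lo = [0.3-1, -12-1, 4.8-1] = [-0.700,-13.000,3.800]
hi = A.hi+B.hi = [13.3+1, 1+1, 24.4+1] = [14.300,2.000,25.400]
diag = √(15²+15²+21.6²) = √916.56 = 30.275


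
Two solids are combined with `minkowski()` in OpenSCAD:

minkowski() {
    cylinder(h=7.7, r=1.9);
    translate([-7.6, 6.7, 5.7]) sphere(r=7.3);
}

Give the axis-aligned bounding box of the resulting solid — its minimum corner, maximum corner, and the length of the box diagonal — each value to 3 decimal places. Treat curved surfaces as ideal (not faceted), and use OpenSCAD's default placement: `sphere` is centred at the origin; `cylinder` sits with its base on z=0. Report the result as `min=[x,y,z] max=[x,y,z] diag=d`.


min=[-16.800,-2.500,-1.600] max=[1.600,15.900,20.700] diag=34.270

A = translate([-7.6, 6.7, 5.7]) sphere(r=7.3) → bbox [-14.9,-0.6,-1.6] .. [-0.3,14,13]
B = cylinder(h=7.7, r=1.9) → bbox [-1.9,-1.9,0] .. [1.9,1.9,7.7]
lo = A.lo+B.lo = [-14.9-1.9, -0.6-1.9, -1.6+0] = [-16.800,-2.500,-1.600]
hi = A.hi+B.hi = [-0.3+1.9, 14+1.9, 13+7.7] = [1.600,15.900,20.700]
diag = √(18.4²+18.4²+22.3²) = √1174.41 = 34.270


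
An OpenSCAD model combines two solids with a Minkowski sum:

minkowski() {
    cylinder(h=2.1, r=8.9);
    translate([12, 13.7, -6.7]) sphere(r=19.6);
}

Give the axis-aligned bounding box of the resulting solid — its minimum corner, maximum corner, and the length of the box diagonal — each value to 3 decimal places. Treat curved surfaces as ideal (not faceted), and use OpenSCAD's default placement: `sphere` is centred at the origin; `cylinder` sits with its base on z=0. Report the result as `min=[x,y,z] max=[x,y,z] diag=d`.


A = translate([12, 13.7, -6.7]) sphere(r=19.6) → bbox [-7.6,-5.9,-26.3] .. [31.6,33.3,12.9]
B = cylinder(h=2.1, r=8.9) → bbox [-8.9,-8.9,0] .. [8.9,8.9,2.1]
lo = A.lo+B.lo = [-7.6-8.9, -5.9-8.9, -26.3+0] = [-16.500,-14.800,-26.300]
hi = A.hi+B.hi = [31.6+8.9, 33.3+8.9, 12.9+2.1] = [40.500,42.200,15.000]
diag = √(57²+57²+41.3²) = √8203.69 = 90.574

min=[-16.500,-14.800,-26.300] max=[40.500,42.200,15.000] diag=90.574


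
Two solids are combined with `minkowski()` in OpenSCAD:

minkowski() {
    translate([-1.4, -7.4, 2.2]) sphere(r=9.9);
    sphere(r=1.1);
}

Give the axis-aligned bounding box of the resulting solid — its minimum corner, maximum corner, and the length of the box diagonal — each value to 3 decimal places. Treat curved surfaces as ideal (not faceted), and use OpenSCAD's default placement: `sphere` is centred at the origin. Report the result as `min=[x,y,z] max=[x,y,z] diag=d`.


min=[-12.400,-18.400,-8.800] max=[9.600,3.600,13.200] diag=38.105

A = translate([-1.4, -7.4, 2.2]) sphere(r=9.9) → bbox [-11.3,-17.3,-7.7] .. [8.5,2.5,12.1]
B = sphere(r=1.1) → bbox [-1.1,-1.1,-1.1] .. [1.1,1.1,1.1]
lo = A.lo+B.lo = [-11.3-1.1, -17.3-1.1, -7.7-1.1] = [-12.400,-18.400,-8.800]
hi = A.hi+B.hi = [8.5+1.1, 2.5+1.1, 12.1+1.1] = [9.600,3.600,13.200]
diag = √(22²+22²+22²) = √1452 = 38.105


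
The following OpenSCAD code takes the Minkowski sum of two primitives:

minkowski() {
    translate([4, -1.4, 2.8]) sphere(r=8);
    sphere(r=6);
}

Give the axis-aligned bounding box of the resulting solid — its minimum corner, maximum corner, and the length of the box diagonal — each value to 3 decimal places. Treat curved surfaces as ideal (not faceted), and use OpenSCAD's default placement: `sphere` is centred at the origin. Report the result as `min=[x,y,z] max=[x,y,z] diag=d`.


min=[-10.000,-15.400,-11.200] max=[18.000,12.600,16.800] diag=48.497

A = translate([4, -1.4, 2.8]) sphere(r=8) → bbox [-4,-9.4,-5.2] .. [12,6.6,10.8]
B = sphere(r=6) → bbox [-6,-6,-6] .. [6,6,6]
lo = A.lo+B.lo = [-4-6, -9.4-6, -5.2-6] = [-10.000,-15.400,-11.200]
hi = A.hi+B.hi = [12+6, 6.6+6, 10.8+6] = [18.000,12.600,16.800]
diag = √(28²+28²+28²) = √2352 = 48.497


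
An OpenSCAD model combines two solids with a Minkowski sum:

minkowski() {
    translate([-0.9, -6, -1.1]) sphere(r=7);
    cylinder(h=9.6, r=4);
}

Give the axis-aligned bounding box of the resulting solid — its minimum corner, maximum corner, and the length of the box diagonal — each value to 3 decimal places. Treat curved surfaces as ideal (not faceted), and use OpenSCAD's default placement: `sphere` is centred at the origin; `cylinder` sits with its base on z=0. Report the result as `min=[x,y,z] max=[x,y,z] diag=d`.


min=[-11.900,-17.000,-8.100] max=[10.100,5.000,15.500] diag=39.051

A = translate([-0.9, -6, -1.1]) sphere(r=7) → bbox [-7.9,-13,-8.1] .. [6.1,1,5.9]
B = cylinder(h=9.6, r=4) → bbox [-4,-4,0] .. [4,4,9.6]
lo = A.lo+B.lo = [-7.9-4, -13-4, -8.1+0] = [-11.900,-17.000,-8.100]
hi = A.hi+B.hi = [6.1+4, 1+4, 5.9+9.6] = [10.100,5.000,15.500]
diag = √(22²+22²+23.6²) = √1524.96 = 39.051


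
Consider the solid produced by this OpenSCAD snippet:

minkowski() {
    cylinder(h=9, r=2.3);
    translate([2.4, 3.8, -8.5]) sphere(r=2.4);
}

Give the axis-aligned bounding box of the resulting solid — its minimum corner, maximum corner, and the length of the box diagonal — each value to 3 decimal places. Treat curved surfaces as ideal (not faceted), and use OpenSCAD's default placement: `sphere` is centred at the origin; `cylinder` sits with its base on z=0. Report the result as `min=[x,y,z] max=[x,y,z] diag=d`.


A = translate([2.4, 3.8, -8.5]) sphere(r=2.4) → bbox [0,1.4,-10.9] .. [4.8,6.2,-6.1]
B = cylinder(h=9, r=2.3) → bbox [-2.3,-2.3,0] .. [2.3,2.3,9]
lo = A.lo+B.lo = [0-2.3, 1.4-2.3, -10.9+0] = [-2.300,-0.900,-10.900]
hi = A.hi+B.hi = [4.8+2.3, 6.2+2.3, -6.1+9] = [7.100,8.500,2.900]
diag = √(9.4²+9.4²+13.8²) = √367.16 = 19.161

min=[-2.300,-0.900,-10.900] max=[7.100,8.500,2.900] diag=19.161


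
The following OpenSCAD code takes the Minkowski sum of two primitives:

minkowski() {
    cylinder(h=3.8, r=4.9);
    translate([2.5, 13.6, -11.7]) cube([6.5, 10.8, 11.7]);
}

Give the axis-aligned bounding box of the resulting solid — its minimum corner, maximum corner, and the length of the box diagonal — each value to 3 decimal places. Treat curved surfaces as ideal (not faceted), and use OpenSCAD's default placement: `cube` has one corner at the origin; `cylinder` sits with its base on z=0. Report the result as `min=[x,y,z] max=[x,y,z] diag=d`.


A = translate([2.5, 13.6, -11.7]) cube([6.5, 10.8, 11.7]) → bbox [2.5,13.6,-11.7] .. [9,24.4,0]
B = cylinder(h=3.8, r=4.9) → bbox [-4.9,-4.9,0] .. [4.9,4.9,3.8]
lo = A.lo+B.lo = [2.5-4.9, 13.6-4.9, -11.7+0] = [-2.400,8.700,-11.700]
hi = A.hi+B.hi = [9+4.9, 24.4+4.9, 0+3.8] = [13.900,29.300,3.800]
diag = √(16.3²+20.6²+15.5²) = √930.3 = 30.501

min=[-2.400,8.700,-11.700] max=[13.900,29.300,3.800] diag=30.501


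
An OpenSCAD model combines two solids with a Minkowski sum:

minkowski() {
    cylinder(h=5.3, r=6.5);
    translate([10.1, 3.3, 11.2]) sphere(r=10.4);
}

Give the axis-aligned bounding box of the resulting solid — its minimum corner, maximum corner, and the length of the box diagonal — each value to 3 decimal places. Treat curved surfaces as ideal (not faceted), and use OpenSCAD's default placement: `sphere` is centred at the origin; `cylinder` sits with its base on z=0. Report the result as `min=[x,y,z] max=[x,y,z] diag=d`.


min=[-6.800,-13.600,0.800] max=[27.000,20.200,26.900] diag=54.462

A = translate([10.1, 3.3, 11.2]) sphere(r=10.4) → bbox [-0.3,-7.1,0.8] .. [20.5,13.7,21.6]
B = cylinder(h=5.3, r=6.5) → bbox [-6.5,-6.5,0] .. [6.5,6.5,5.3]
lo = A.lo+B.lo = [-0.3-6.5, -7.1-6.5, 0.8+0] = [-6.800,-13.600,0.800]
hi = A.hi+B.hi = [20.5+6.5, 13.7+6.5, 21.6+5.3] = [27.000,20.200,26.900]
diag = √(33.8²+33.8²+26.1²) = √2966.09 = 54.462


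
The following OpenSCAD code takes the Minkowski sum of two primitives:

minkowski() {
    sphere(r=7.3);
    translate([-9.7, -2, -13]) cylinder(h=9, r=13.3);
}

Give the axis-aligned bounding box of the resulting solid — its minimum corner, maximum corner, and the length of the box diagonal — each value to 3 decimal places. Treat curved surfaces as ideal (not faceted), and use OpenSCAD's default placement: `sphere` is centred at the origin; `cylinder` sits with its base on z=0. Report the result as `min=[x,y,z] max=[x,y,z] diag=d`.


A = translate([-9.7, -2, -13]) cylinder(h=9, r=13.3) → bbox [-23,-15.3,-13] .. [3.6,11.3,-4]
B = sphere(r=7.3) → bbox [-7.3,-7.3,-7.3] .. [7.3,7.3,7.3]
lo = A.lo+B.lo = [-23-7.3, -15.3-7.3, -13-7.3] = [-30.300,-22.600,-20.300]
hi = A.hi+B.hi = [3.6+7.3, 11.3+7.3, -4+7.3] = [10.900,18.600,3.300]
diag = √(41.2²+41.2²+23.6²) = √3951.84 = 62.864

min=[-30.300,-22.600,-20.300] max=[10.900,18.600,3.300] diag=62.864


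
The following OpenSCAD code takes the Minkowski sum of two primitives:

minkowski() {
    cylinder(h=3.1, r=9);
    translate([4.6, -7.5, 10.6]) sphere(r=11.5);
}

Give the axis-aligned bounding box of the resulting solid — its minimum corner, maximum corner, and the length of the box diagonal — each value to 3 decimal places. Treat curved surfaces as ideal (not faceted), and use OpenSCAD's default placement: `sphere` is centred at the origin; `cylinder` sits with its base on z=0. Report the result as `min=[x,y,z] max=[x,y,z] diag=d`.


min=[-15.900,-28.000,-0.900] max=[25.100,13.000,25.200] diag=63.586

A = translate([4.6, -7.5, 10.6]) sphere(r=11.5) → bbox [-6.9,-19,-0.9] .. [16.1,4,22.1]
B = cylinder(h=3.1, r=9) → bbox [-9,-9,0] .. [9,9,3.1]
lo = A.lo+B.lo = [-6.9-9, -19-9, -0.9+0] = [-15.900,-28.000,-0.900]
hi = A.hi+B.hi = [16.1+9, 4+9, 22.1+3.1] = [25.100,13.000,25.200]
diag = √(41²+41²+26.1²) = √4043.21 = 63.586


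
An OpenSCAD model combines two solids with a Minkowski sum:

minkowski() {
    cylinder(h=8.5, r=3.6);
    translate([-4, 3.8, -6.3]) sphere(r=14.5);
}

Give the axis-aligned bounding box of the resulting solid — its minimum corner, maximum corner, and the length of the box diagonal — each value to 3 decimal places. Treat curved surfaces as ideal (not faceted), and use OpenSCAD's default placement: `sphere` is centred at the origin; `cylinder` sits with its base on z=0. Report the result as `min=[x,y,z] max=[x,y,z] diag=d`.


min=[-22.100,-14.300,-20.800] max=[14.100,21.900,16.700] diag=63.460

A = translate([-4, 3.8, -6.3]) sphere(r=14.5) → bbox [-18.5,-10.7,-20.8] .. [10.5,18.3,8.2]
B = cylinder(h=8.5, r=3.6) → bbox [-3.6,-3.6,0] .. [3.6,3.6,8.5]
lo = A.lo+B.lo = [-18.5-3.6, -10.7-3.6, -20.8+0] = [-22.100,-14.300,-20.800]
hi = A.hi+B.hi = [10.5+3.6, 18.3+3.6, 8.2+8.5] = [14.100,21.900,16.700]
diag = √(36.2²+36.2²+37.5²) = √4027.13 = 63.460


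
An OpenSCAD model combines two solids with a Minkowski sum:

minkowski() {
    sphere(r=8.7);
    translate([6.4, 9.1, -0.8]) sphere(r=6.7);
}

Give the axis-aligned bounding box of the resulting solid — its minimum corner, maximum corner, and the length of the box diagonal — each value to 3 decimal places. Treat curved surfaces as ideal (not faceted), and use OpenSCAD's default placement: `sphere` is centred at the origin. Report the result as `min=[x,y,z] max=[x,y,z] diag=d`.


min=[-9.000,-6.300,-16.200] max=[21.800,24.500,14.600] diag=53.347

A = translate([6.4, 9.1, -0.8]) sphere(r=6.7) → bbox [-0.3,2.4,-7.5] .. [13.1,15.8,5.9]
B = sphere(r=8.7) → bbox [-8.7,-8.7,-8.7] .. [8.7,8.7,8.7]
lo = A.lo+B.lo = [-0.3-8.7, 2.4-8.7, -7.5-8.7] = [-9.000,-6.300,-16.200]
hi = A.hi+B.hi = [13.1+8.7, 15.8+8.7, 5.9+8.7] = [21.800,24.500,14.600]
diag = √(30.8²+30.8²+30.8²) = √2845.92 = 53.347


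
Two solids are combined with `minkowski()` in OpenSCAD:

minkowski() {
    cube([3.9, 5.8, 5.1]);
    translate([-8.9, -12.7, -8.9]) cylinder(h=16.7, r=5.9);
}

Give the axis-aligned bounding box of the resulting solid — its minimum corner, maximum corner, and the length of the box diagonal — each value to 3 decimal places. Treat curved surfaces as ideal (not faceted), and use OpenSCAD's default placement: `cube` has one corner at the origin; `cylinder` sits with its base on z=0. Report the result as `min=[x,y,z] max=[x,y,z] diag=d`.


min=[-14.800,-18.600,-8.900] max=[0.900,-1.000,12.900] diag=32.117

A = translate([-8.9, -12.7, -8.9]) cylinder(h=16.7, r=5.9) → bbox [-14.8,-18.6,-8.9] .. [-3,-6.8,7.8]
B = cube([3.9, 5.8, 5.1]) → bbox [0,0,0] .. [3.9,5.8,5.1]
lo = A.lo+B.lo = [-14.8+0, -18.6+0, -8.9+0] = [-14.800,-18.600,-8.900]
hi = A.hi+B.hi = [-3+3.9, -6.8+5.8, 7.8+5.1] = [0.900,-1.000,12.900]
diag = √(15.7²+17.6²+21.8²) = √1031.49 = 32.117


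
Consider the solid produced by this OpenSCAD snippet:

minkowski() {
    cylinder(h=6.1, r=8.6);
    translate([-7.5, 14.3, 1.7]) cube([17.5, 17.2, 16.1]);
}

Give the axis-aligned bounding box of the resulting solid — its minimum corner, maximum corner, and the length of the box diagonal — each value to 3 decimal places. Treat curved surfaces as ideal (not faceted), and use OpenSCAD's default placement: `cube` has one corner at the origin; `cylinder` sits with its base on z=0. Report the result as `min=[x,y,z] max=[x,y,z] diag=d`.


A = translate([-7.5, 14.3, 1.7]) cube([17.5, 17.2, 16.1]) → bbox [-7.5,14.3,1.7] .. [10,31.5,17.8]
B = cylinder(h=6.1, r=8.6) → bbox [-8.6,-8.6,0] .. [8.6,8.6,6.1]
lo = A.lo+B.lo = [-7.5-8.6, 14.3-8.6, 1.7+0] = [-16.100,5.700,1.700]
hi = A.hi+B.hi = [10+8.6, 31.5+8.6, 17.8+6.1] = [18.600,40.100,23.900]
diag = √(34.7²+34.4²+22.2²) = √2880.29 = 53.668

min=[-16.100,5.700,1.700] max=[18.600,40.100,23.900] diag=53.668


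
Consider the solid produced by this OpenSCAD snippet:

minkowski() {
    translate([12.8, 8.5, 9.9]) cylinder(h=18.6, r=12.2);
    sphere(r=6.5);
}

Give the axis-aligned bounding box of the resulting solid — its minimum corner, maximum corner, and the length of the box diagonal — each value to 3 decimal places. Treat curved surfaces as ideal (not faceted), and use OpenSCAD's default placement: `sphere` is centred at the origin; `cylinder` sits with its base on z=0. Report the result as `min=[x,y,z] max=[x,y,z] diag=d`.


min=[-5.900,-10.200,3.400] max=[31.500,27.200,35.000] diag=61.612

A = translate([12.8, 8.5, 9.9]) cylinder(h=18.6, r=12.2) → bbox [0.6,-3.7,9.9] .. [25,20.7,28.5]
B = sphere(r=6.5) → bbox [-6.5,-6.5,-6.5] .. [6.5,6.5,6.5]
lo = A.lo+B.lo = [0.6-6.5, -3.7-6.5, 9.9-6.5] = [-5.900,-10.200,3.400]
hi = A.hi+B.hi = [25+6.5, 20.7+6.5, 28.5+6.5] = [31.500,27.200,35.000]
diag = √(37.4²+37.4²+31.6²) = √3796.08 = 61.612


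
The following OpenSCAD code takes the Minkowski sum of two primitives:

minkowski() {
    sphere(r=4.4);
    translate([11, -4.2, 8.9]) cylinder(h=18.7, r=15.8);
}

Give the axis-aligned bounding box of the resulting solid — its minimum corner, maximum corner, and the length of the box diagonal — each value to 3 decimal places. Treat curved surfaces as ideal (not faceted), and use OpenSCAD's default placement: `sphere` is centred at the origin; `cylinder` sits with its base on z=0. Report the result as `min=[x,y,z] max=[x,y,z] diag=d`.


min=[-9.200,-24.400,4.500] max=[31.200,16.000,32.000] diag=63.408

A = translate([11, -4.2, 8.9]) cylinder(h=18.7, r=15.8) → bbox [-4.8,-20,8.9] .. [26.8,11.6,27.6]
B = sphere(r=4.4) → bbox [-4.4,-4.4,-4.4] .. [4.4,4.4,4.4]
lo = A.lo+B.lo = [-4.8-4.4, -20-4.4, 8.9-4.4] = [-9.200,-24.400,4.500]
hi = A.hi+B.hi = [26.8+4.4, 11.6+4.4, 27.6+4.4] = [31.200,16.000,32.000]
diag = √(40.4²+40.4²+27.5²) = √4020.57 = 63.408


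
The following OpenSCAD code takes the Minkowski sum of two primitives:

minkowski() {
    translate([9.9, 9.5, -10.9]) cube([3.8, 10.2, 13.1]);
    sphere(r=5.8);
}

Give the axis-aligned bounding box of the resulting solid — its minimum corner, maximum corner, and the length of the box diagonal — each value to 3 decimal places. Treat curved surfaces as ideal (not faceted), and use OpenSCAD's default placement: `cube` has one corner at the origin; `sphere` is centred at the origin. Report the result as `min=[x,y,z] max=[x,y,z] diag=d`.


A = translate([9.9, 9.5, -10.9]) cube([3.8, 10.2, 13.1]) → bbox [9.9,9.5,-10.9] .. [13.7,19.7,2.2]
B = sphere(r=5.8) → bbox [-5.8,-5.8,-5.8] .. [5.8,5.8,5.8]
lo = A.lo+B.lo = [9.9-5.8, 9.5-5.8, -10.9-5.8] = [4.100,3.700,-16.700]
hi = A.hi+B.hi = [13.7+5.8, 19.7+5.8, 2.2+5.8] = [19.500,25.500,8.000]
diag = √(15.4²+21.8²+24.7²) = √1322.49 = 36.366

min=[4.100,3.700,-16.700] max=[19.500,25.500,8.000] diag=36.366


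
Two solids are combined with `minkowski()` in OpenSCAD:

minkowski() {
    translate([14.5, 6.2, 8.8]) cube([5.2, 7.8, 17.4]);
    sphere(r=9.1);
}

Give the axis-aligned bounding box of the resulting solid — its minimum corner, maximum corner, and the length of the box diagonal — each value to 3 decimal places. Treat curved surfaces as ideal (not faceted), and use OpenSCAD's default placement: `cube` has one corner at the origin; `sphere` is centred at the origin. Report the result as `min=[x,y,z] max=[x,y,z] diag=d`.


min=[5.400,-2.900,-0.300] max=[28.800,23.100,35.300] diag=49.909

A = translate([14.5, 6.2, 8.8]) cube([5.2, 7.8, 17.4]) → bbox [14.5,6.2,8.8] .. [19.7,14,26.2]
B = sphere(r=9.1) → bbox [-9.1,-9.1,-9.1] .. [9.1,9.1,9.1]
lo = A.lo+B.lo = [14.5-9.1, 6.2-9.1, 8.8-9.1] = [5.400,-2.900,-0.300]
hi = A.hi+B.hi = [19.7+9.1, 14+9.1, 26.2+9.1] = [28.800,23.100,35.300]
diag = √(23.4²+26²+35.6²) = √2490.92 = 49.909


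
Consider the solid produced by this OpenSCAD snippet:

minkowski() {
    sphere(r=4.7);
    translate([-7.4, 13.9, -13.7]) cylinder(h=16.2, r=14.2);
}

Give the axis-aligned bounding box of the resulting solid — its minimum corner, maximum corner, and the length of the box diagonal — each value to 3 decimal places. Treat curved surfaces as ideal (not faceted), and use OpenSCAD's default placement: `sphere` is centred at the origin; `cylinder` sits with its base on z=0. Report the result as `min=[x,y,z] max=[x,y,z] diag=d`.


A = translate([-7.4, 13.9, -13.7]) cylinder(h=16.2, r=14.2) → bbox [-21.6,-0.3,-13.7] .. [6.8,28.1,2.5]
B = sphere(r=4.7) → bbox [-4.7,-4.7,-4.7] .. [4.7,4.7,4.7]
lo = A.lo+B.lo = [-21.6-4.7, -0.3-4.7, -13.7-4.7] = [-26.300,-5.000,-18.400]
hi = A.hi+B.hi = [6.8+4.7, 28.1+4.7, 2.5+4.7] = [11.500,32.800,7.200]
diag = √(37.8²+37.8²+25.6²) = √3513.04 = 59.271

min=[-26.300,-5.000,-18.400] max=[11.500,32.800,7.200] diag=59.271


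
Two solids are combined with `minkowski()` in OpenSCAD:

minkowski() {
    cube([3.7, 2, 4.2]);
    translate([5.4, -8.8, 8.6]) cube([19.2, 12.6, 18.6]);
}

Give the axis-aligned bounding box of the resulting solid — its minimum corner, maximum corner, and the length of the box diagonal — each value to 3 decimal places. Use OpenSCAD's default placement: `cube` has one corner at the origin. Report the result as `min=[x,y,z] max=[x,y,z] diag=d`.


A = translate([5.4, -8.8, 8.6]) cube([19.2, 12.6, 18.6]) → bbox [5.4,-8.8,8.6] .. [24.6,3.8,27.2]
B = cube([3.7, 2, 4.2]) → bbox [0,0,0] .. [3.7,2,4.2]
lo = A.lo+B.lo = [5.4+0, -8.8+0, 8.6+0] = [5.400,-8.800,8.600]
hi = A.hi+B.hi = [24.6+3.7, 3.8+2, 27.2+4.2] = [28.300,5.800,31.400]
diag = √(22.9²+14.6²+22.8²) = √1257.41 = 35.460

min=[5.400,-8.800,8.600] max=[28.300,5.800,31.400] diag=35.460


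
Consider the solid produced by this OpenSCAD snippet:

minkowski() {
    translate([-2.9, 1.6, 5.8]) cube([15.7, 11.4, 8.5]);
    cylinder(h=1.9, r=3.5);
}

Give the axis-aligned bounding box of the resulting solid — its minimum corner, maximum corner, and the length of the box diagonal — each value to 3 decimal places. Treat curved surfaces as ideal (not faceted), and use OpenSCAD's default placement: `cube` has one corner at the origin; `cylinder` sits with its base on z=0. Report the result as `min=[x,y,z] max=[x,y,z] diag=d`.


A = translate([-2.9, 1.6, 5.8]) cube([15.7, 11.4, 8.5]) → bbox [-2.9,1.6,5.8] .. [12.8,13,14.3]
B = cylinder(h=1.9, r=3.5) → bbox [-3.5,-3.5,0] .. [3.5,3.5,1.9]
lo = A.lo+B.lo = [-2.9-3.5, 1.6-3.5, 5.8+0] = [-6.400,-1.900,5.800]
hi = A.hi+B.hi = [12.8+3.5, 13+3.5, 14.3+1.9] = [16.300,16.500,16.200]
diag = √(22.7²+18.4²+10.4²) = √962.01 = 31.016

min=[-6.400,-1.900,5.800] max=[16.300,16.500,16.200] diag=31.016


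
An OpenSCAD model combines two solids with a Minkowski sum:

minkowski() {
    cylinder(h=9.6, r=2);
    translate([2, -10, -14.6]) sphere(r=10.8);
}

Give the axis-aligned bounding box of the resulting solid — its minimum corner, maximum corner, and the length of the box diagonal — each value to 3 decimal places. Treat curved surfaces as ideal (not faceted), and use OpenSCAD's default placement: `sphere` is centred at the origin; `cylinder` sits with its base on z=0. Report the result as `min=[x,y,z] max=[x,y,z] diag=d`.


A = translate([2, -10, -14.6]) sphere(r=10.8) → bbox [-8.8,-20.8,-25.4] .. [12.8,0.8,-3.8]
B = cylinder(h=9.6, r=2) → bbox [-2,-2,0] .. [2,2,9.6]
lo = A.lo+B.lo = [-8.8-2, -20.8-2, -25.4+0] = [-10.800,-22.800,-25.400]
hi = A.hi+B.hi = [12.8+2, 0.8+2, -3.8+9.6] = [14.800,2.800,5.800]
diag = √(25.6²+25.6²+31.2²) = √2284.16 = 47.793

min=[-10.800,-22.800,-25.400] max=[14.800,2.800,5.800] diag=47.793


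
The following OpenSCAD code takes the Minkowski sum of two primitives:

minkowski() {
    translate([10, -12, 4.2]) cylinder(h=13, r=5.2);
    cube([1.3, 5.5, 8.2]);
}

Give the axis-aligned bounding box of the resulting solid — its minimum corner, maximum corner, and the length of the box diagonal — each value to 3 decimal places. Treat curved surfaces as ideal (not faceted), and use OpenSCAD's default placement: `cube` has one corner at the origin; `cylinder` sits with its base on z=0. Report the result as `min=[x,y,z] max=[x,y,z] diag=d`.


min=[4.800,-17.200,4.200] max=[16.500,-1.300,25.400] diag=28.968

A = translate([10, -12, 4.2]) cylinder(h=13, r=5.2) → bbox [4.8,-17.2,4.2] .. [15.2,-6.8,17.2]
B = cube([1.3, 5.5, 8.2]) → bbox [0,0,0] .. [1.3,5.5,8.2]
lo = A.lo+B.lo = [4.8+0, -17.2+0, 4.2+0] = [4.800,-17.200,4.200]
hi = A.hi+B.hi = [15.2+1.3, -6.8+5.5, 17.2+8.2] = [16.500,-1.300,25.400]
diag = √(11.7²+15.9²+21.2²) = √839.14 = 28.968


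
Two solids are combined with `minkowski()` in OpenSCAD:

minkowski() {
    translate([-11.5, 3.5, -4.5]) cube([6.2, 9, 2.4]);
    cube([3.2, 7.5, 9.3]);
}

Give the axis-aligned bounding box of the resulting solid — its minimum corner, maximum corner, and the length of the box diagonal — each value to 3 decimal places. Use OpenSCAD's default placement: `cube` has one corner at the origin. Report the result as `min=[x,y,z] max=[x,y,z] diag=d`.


min=[-11.500,3.500,-4.500] max=[-2.100,20.000,7.200] diag=22.305

A = translate([-11.5, 3.5, -4.5]) cube([6.2, 9, 2.4]) → bbox [-11.5,3.5,-4.5] .. [-5.3,12.5,-2.1]
B = cube([3.2, 7.5, 9.3]) → bbox [0,0,0] .. [3.2,7.5,9.3]
lo = A.lo+B.lo = [-11.5+0, 3.5+0, -4.5+0] = [-11.500,3.500,-4.500]
hi = A.hi+B.hi = [-5.3+3.2, 12.5+7.5, -2.1+9.3] = [-2.100,20.000,7.200]
diag = √(9.4²+16.5²+11.7²) = √497.5 = 22.305


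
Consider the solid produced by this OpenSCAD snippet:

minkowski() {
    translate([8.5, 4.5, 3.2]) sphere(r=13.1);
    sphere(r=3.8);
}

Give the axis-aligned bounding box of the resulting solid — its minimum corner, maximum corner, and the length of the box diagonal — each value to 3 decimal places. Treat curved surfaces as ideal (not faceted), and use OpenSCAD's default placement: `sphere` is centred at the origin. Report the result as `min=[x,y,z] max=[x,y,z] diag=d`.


min=[-8.400,-12.400,-13.700] max=[25.400,21.400,20.100] diag=58.543

A = translate([8.5, 4.5, 3.2]) sphere(r=13.1) → bbox [-4.6,-8.6,-9.9] .. [21.6,17.6,16.3]
B = sphere(r=3.8) → bbox [-3.8,-3.8,-3.8] .. [3.8,3.8,3.8]
lo = A.lo+B.lo = [-4.6-3.8, -8.6-3.8, -9.9-3.8] = [-8.400,-12.400,-13.700]
hi = A.hi+B.hi = [21.6+3.8, 17.6+3.8, 16.3+3.8] = [25.400,21.400,20.100]
diag = √(33.8²+33.8²+33.8²) = √3427.32 = 58.543


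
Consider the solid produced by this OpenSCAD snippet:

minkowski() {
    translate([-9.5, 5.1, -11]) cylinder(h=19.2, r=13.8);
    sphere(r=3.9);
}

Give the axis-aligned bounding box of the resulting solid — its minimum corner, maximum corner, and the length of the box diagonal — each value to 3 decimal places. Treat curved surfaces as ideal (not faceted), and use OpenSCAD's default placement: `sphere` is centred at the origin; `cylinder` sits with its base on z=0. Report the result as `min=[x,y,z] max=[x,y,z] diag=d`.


min=[-27.200,-12.600,-14.900] max=[8.200,22.800,12.100] diag=56.880

A = translate([-9.5, 5.1, -11]) cylinder(h=19.2, r=13.8) → bbox [-23.3,-8.7,-11] .. [4.3,18.9,8.2]
B = sphere(r=3.9) → bbox [-3.9,-3.9,-3.9] .. [3.9,3.9,3.9]
lo = A.lo+B.lo = [-23.3-3.9, -8.7-3.9, -11-3.9] = [-27.200,-12.600,-14.900]
hi = A.hi+B.hi = [4.3+3.9, 18.9+3.9, 8.2+3.9] = [8.200,22.800,12.100]
diag = √(35.4²+35.4²+27²) = √3235.32 = 56.880
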